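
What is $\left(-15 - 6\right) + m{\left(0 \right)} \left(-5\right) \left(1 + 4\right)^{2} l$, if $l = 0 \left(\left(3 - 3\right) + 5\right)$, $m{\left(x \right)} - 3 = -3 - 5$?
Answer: $-21$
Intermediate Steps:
$m{\left(x \right)} = -5$ ($m{\left(x \right)} = 3 - 8 = -5$)
$l = 0$ ($l = 0 \left(0 + 5\right) = 0 \cdot 5 = 0$)
$\left(-15 - 6\right) + m{\left(0 \right)} \left(-5\right) \left(1 + 4\right)^{2} l = \left(-15 - 6\right) + \left(-5\right) \left(-5\right) \left(1 + 4\right)^{2} \cdot 0 = \left(-15 - 6\right) + 25 \cdot 5^{2} \cdot 0 = -21 + 25 \cdot 25 \cdot 0 = -21 + 625 \cdot 0 = -21 + 0 = -21$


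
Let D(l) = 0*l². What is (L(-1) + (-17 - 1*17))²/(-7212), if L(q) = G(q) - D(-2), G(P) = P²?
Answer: -363/2404 ≈ -0.15100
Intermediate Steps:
D(l) = 0
L(q) = q² (L(q) = q² - 1*0 = q² + 0 = q²)
(L(-1) + (-17 - 1*17))²/(-7212) = ((-1)² + (-17 - 1*17))²/(-7212) = (1 + (-17 - 17))²*(-1/7212) = (1 - 34)²*(-1/7212) = (-33)²*(-1/7212) = 1089*(-1/7212) = -363/2404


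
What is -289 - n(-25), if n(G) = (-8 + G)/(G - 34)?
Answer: -17084/59 ≈ -289.56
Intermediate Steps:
n(G) = (-8 + G)/(-34 + G)
-289 - n(-25) = -289 - (-8 - 25)/(-34 - 25) = -289 - (-33)/(-59) = -289 - (-1)*(-33)/59 = -289 - 1*33/59 = -289 - 33/59 = -17084/59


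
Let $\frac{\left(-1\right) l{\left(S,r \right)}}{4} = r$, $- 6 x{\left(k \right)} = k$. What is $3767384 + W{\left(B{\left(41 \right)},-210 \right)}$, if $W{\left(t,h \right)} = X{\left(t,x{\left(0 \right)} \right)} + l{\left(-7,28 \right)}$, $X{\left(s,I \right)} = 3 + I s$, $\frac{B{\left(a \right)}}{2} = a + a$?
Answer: $3767275$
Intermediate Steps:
$x{\left(k \right)} = - \frac{k}{6}$
$B{\left(a \right)} = 4 a$ ($B{\left(a \right)} = 2 \left(a + a\right) = 2 \cdot 2 a = 4 a$)
$l{\left(S,r \right)} = - 4 r$
$W{\left(t,h \right)} = -109$ ($W{\left(t,h \right)} = \left(3 + \left(- \frac{1}{6}\right) 0 t\right) - 112 = \left(3 + 0 t\right) - 112 = \left(3 + 0\right) - 112 = 3 - 112 = -109$)
$3767384 + W{\left(B{\left(41 \right)},-210 \right)} = 3767384 - 109 = 3767275$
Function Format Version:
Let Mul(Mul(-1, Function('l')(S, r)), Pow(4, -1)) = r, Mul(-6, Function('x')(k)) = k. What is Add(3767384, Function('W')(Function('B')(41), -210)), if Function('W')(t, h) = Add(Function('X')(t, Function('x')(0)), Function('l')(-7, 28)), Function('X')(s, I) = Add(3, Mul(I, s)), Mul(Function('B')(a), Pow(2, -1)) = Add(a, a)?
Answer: 3767275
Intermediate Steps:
Function('x')(k) = Mul(Rational(-1, 6), k)
Function('B')(a) = Mul(4, a) (Function('B')(a) = Mul(2, Add(a, a)) = Mul(2, Mul(2, a)) = Mul(4, a))
Function('l')(S, r) = Mul(-4, r)
Function('W')(t, h) = -109 (Function('W')(t, h) = Add(Add(3, Mul(Mul(Rational(-1, 6), 0), t)), Mul(-4, 28)) = Add(Add(3, Mul(0, t)), -112) = Add(Add(3, 0), -112) = Add(3, -112) = -109)
Add(3767384, Function('W')(Function('B')(41), -210)) = Add(3767384, -109) = 3767275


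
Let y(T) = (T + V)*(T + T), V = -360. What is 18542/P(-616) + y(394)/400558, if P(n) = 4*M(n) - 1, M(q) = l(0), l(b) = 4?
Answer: 3713774158/3004185 ≈ 1236.2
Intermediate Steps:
M(q) = 4
P(n) = 15 (P(n) = 4*4 - 1 = 16 - 1 = 15)
y(T) = 2*T*(-360 + T) (y(T) = (T - 360)*(T + T) = (-360 + T)*(2*T) = 2*T*(-360 + T))
18542/P(-616) + y(394)/400558 = 18542/15 + (2*394*(-360 + 394))/400558 = 18542*(1/15) + (2*394*34)*(1/400558) = 18542/15 + 26792*(1/400558) = 18542/15 + 13396/200279 = 3713774158/3004185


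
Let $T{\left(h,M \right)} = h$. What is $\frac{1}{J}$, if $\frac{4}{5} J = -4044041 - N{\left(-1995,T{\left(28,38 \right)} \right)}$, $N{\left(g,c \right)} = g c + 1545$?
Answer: $- \frac{2}{9974315} \approx -2.0051 \cdot 10^{-7}$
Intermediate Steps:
$N{\left(g,c \right)} = 1545 + c g$ ($N{\left(g,c \right)} = c g + 1545 = 1545 + c g$)
$J = - \frac{9974315}{2}$ ($J = \frac{5 \left(-4044041 - \left(1545 + 28 \left(-1995\right)\right)\right)}{4} = \frac{5 \left(-4044041 - \left(1545 - 55860\right)\right)}{4} = \frac{5 \left(-4044041 - -54315\right)}{4} = \frac{5 \left(-4044041 + 54315\right)}{4} = \frac{5}{4} \left(-3989726\right) = - \frac{9974315}{2} \approx -4.9872 \cdot 10^{6}$)
$\frac{1}{J} = \frac{1}{- \frac{9974315}{2}} = - \frac{2}{9974315}$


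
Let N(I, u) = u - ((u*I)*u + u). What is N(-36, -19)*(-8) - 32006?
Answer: -135974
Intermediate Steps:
N(I, u) = -I*u**2 (N(I, u) = u - ((I*u)*u + u) = u - (I*u**2 + u) = u - (u + I*u**2) = u + (-u - I*u**2) = -I*u**2)
N(-36, -19)*(-8) - 32006 = -1*(-36)*(-19)**2*(-8) - 32006 = -1*(-36)*361*(-8) - 32006 = 12996*(-8) - 32006 = -103968 - 32006 = -135974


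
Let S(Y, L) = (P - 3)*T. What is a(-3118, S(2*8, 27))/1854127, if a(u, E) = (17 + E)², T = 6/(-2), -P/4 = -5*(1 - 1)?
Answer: 676/1854127 ≈ 0.00036459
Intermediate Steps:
P = 0 (P = -(-20)*(1 - 1) = -(-20)*0 = -4*0 = 0)
T = -3 (T = 6*(-½) = -3)
S(Y, L) = 9 (S(Y, L) = (0 - 3)*(-3) = -3*(-3) = 9)
a(-3118, S(2*8, 27))/1854127 = (17 + 9)²/1854127 = 26²*(1/1854127) = 676*(1/1854127) = 676/1854127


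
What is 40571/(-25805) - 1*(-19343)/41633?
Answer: -1189946328/1074339565 ≈ -1.1076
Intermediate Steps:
40571/(-25805) - 1*(-19343)/41633 = 40571*(-1/25805) + 19343*(1/41633) = -40571/25805 + 19343/41633 = -1189946328/1074339565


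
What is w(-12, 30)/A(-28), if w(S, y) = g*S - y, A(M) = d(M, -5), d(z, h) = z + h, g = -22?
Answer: -78/11 ≈ -7.0909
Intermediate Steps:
d(z, h) = h + z
A(M) = -5 + M
w(S, y) = -y - 22*S (w(S, y) = -22*S - y = -y - 22*S)
w(-12, 30)/A(-28) = (-1*30 - 22*(-12))/(-5 - 28) = (-30 + 264)/(-33) = 234*(-1/33) = -78/11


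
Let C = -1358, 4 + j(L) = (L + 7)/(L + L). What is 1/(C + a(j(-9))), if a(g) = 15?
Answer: -1/1343 ≈ -0.00074460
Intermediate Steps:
j(L) = -4 + (7 + L)/(2*L) (j(L) = -4 + (L + 7)/(L + L) = -4 + (7 + L)/((2*L)) = -4 + (7 + L)*(1/(2*L)) = -4 + (7 + L)/(2*L))
1/(C + a(j(-9))) = 1/(-1358 + 15) = 1/(-1343) = -1/1343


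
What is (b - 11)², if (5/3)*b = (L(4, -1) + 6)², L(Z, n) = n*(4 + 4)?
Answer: 1849/25 ≈ 73.960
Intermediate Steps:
L(Z, n) = 8*n (L(Z, n) = n*8 = 8*n)
b = 12/5 (b = 3*(8*(-1) + 6)²/5 = 3*(-8 + 6)²/5 = (⅗)*(-2)² = (⅗)*4 = 12/5 ≈ 2.4000)
(b - 11)² = (12/5 - 11)² = (-43/5)² = 1849/25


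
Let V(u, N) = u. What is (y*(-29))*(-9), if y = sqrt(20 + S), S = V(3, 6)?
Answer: 261*sqrt(23) ≈ 1251.7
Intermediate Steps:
S = 3
y = sqrt(23) (y = sqrt(20 + 3) = sqrt(23) ≈ 4.7958)
(y*(-29))*(-9) = (sqrt(23)*(-29))*(-9) = -29*sqrt(23)*(-9) = 261*sqrt(23)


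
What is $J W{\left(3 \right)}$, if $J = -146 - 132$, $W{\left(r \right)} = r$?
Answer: $-834$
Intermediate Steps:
$J = -278$
$J W{\left(3 \right)} = \left(-278\right) 3 = -834$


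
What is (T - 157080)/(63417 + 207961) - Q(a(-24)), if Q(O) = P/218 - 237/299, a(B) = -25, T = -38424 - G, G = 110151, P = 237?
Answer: -6283211919/4422240199 ≈ -1.4208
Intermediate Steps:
T = -148575 (T = -38424 - 1*110151 = -38424 - 110151 = -148575)
Q(O) = 19197/65182 (Q(O) = 237/218 - 237/299 = 19197/65182)
(T - 157080)/(63417 + 207961) - Q(a(-24)) = (-148575 - 157080)/(63417 + 207961) - 1*19197/65182 = -305655/271378 - 19197/65182 = -6283211919/4422240199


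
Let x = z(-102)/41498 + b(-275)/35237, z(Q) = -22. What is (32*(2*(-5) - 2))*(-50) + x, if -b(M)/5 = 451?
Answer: 14037697072998/731132513 ≈ 19200.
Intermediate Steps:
b(M) = -2255 (b(M) = -5*451 = -2255)
x = -47176602/731132513 (x = -22/41498 - 2255/35237 = -22*1/41498 - 2255*1/35237 = -11/20749 - 2255/35237 = -47176602/731132513 ≈ -0.064525)
(32*(2*(-5) - 2))*(-50) + x = (32*(2*(-5) - 2))*(-50) - 47176602/731132513 = (32*(-10 - 2))*(-50) - 47176602/731132513 = (32*(-12))*(-50) - 47176602/731132513 = -384*(-50) - 47176602/731132513 = 19200 - 47176602/731132513 = 14037697072998/731132513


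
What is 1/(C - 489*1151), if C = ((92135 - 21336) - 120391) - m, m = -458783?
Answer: -1/153648 ≈ -6.5084e-6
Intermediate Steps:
C = 409191 (C = ((92135 - 21336) - 120391) - 1*(-458783) = (70799 - 120391) + 458783 = -49592 + 458783 = 409191)
1/(C - 489*1151) = 1/(409191 - 489*1151) = 1/(409191 - 562839) = 1/(-153648) = -1/153648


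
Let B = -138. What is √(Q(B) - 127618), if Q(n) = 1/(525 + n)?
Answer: I*√2123691095/129 ≈ 357.24*I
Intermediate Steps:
√(Q(B) - 127618) = √(1/(525 - 138) - 127618) = √(1/387 - 127618) = √(-49388165/387) = I*√2123691095/129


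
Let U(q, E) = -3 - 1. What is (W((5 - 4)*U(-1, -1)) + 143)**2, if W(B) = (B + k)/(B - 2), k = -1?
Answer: 744769/36 ≈ 20688.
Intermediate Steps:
U(q, E) = -4
W(B) = (-1 + B)/(-2 + B) (W(B) = (B - 1)/(B - 2) = (-1 + B)/(-2 + B))
(W((5 - 4)*U(-1, -1)) + 143)**2 = ((-1 + (5 - 4)*(-4))/(-2 + (5 - 4)*(-4)) + 143)**2 = ((-1 + 1*(-4))/(-2 + 1*(-4)) + 143)**2 = ((-1 - 4)/(-2 - 4) + 143)**2 = (-5/(-6) + 143)**2 = (-1/6*(-5) + 143)**2 = (5/6 + 143)**2 = (863/6)**2 = 744769/36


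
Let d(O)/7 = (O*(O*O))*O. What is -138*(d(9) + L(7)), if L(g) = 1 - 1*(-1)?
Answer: -6338202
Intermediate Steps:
L(g) = 2 (L(g) = 1 + 1 = 2)
d(O) = 7*O⁴ (d(O) = 7*((O*(O*O))*O) = 7*((O*O²)*O) = 7*(O³*O) = 7*O⁴)
-138*(d(9) + L(7)) = -138*(7*9⁴ + 2) = -138*(7*6561 + 2) = -138*(45927 + 2) = -138*45929 = -6338202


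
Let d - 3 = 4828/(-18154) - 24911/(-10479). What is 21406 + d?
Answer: 2036579577988/95117883 ≈ 21411.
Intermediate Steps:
d = 486174490/95117883 (d = 3 + (4828/(-18154) - 24911/(-10479)) = 3 + (4828*(-1/18154) - 24911*(-1/10479)) = 3 + (-2414/9077 + 24911/10479) = 3 + 200820841/95117883 = 486174490/95117883 ≈ 5.1113)
21406 + d = 21406 + 486174490/95117883 = 2036579577988/95117883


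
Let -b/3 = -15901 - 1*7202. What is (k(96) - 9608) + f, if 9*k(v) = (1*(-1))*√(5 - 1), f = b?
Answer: 537307/9 ≈ 59701.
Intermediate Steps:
b = 69309 (b = -3*(-15901 - 1*7202) = -3*(-15901 - 7202) = -3*(-23103) = 69309)
f = 69309
k(v) = -2/9 (k(v) = ((1*(-1))*√(5 - 1))/9 = (-√4)/9 = (-1*2)/9 = (⅑)*(-2) = -2/9)
(k(96) - 9608) + f = (-2/9 - 9608) + 69309 = -86474/9 + 69309 = 537307/9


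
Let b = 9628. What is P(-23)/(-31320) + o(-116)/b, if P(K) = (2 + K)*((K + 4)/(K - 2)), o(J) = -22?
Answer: -38461/21663000 ≈ -0.0017754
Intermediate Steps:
P(K) = (2 + K)*(4 + K)/(-2 + K) (P(K) = (2 + K)*((4 + K)/(-2 + K)) = (2 + K)*(4 + K)/(-2 + K))
P(-23)/(-31320) + o(-116)/b = ((8 + (-23)² + 6*(-23))/(-2 - 23))/(-31320) - 22/9628 = ((8 + 529 - 138)/(-25))*(-1/31320) - 22*1/9628 = -1/25*399*(-1/31320) - 11/4814 = -399/25*(-1/31320) - 11/4814 = 133/261000 - 11/4814 = -38461/21663000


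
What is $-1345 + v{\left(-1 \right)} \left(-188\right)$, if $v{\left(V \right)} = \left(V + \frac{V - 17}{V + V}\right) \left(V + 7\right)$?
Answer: $-10369$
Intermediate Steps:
$v{\left(V \right)} = \left(7 + V\right) \left(V + \frac{-17 + V}{2 V}\right)$ ($v{\left(V \right)} = \left(V + \frac{-17 + V}{2 V}\right) \left(7 + V\right) = \left(7 + V\right) \left(V + \frac{-17 + V}{2 V}\right)$)
$-1345 + v{\left(-1 \right)} \left(-188\right) = -1345 + \left(-5 + \left(-1\right)^{2} - \frac{119}{2 \left(-1\right)} + \frac{15}{2} \left(-1\right)\right) \left(-188\right) = -1345 + \left(-5 + 1 - - \frac{119}{2} - \frac{15}{2}\right) \left(-188\right) = -1345 + \left(-5 + 1 + \frac{119}{2} - \frac{15}{2}\right) \left(-188\right) = -1345 + 48 \left(-188\right) = -1345 - 9024 = -10369$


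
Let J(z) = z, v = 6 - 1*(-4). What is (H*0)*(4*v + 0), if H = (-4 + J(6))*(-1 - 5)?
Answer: 0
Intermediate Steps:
v = 10 (v = 6 + 4 = 10)
H = -12 (H = (-4 + 6)*(-1 - 5) = 2*(-6) = -12)
(H*0)*(4*v + 0) = (-12*0)*(4*10 + 0) = 0*(40 + 0) = 0*40 = 0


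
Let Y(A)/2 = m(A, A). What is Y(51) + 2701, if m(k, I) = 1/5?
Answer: 13507/5 ≈ 2701.4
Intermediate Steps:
m(k, I) = ⅕
Y(A) = ⅖ (Y(A) = 2*(⅕) = ⅖)
Y(51) + 2701 = ⅖ + 2701 = 13507/5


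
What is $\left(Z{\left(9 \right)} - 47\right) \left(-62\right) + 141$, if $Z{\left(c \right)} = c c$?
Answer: $-1967$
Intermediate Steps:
$Z{\left(c \right)} = c^{2}$
$\left(Z{\left(9 \right)} - 47\right) \left(-62\right) + 141 = \left(9^{2} - 47\right) \left(-62\right) + 141 = \left(81 - 47\right) \left(-62\right) + 141 = 34 \left(-62\right) + 141 = -2108 + 141 = -1967$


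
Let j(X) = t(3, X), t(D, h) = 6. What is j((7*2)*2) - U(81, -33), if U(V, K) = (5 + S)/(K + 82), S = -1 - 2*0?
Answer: 290/49 ≈ 5.9184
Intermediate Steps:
S = -1 (S = -1 + 0 = -1)
U(V, K) = 4/(82 + K) (U(V, K) = (5 - 1)/(K + 82) = 4/(82 + K))
j(X) = 6
j((7*2)*2) - U(81, -33) = 6 - 4/(82 - 33) = 6 - 4/49 = 290/49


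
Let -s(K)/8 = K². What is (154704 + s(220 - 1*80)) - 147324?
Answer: -149420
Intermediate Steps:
s(K) = -8*K²
(154704 + s(220 - 1*80)) - 147324 = (154704 - 8*(220 - 1*80)²) - 147324 = (154704 - 8*(220 - 80)²) - 147324 = (154704 - 8*140²) - 147324 = (154704 - 8*19600) - 147324 = (154704 - 156800) - 147324 = -2096 - 147324 = -149420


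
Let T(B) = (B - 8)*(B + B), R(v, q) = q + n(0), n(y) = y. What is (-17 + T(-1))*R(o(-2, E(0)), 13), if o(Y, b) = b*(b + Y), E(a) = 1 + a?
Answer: 13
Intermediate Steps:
o(Y, b) = b*(Y + b)
R(v, q) = q (R(v, q) = q + 0 = q)
T(B) = 2*B*(-8 + B) (T(B) = (-8 + B)*(2*B) = 2*B*(-8 + B))
(-17 + T(-1))*R(o(-2, E(0)), 13) = (-17 + 2*(-1)*(-8 - 1))*13 = (-17 + 2*(-1)*(-9))*13 = (-17 + 18)*13 = 1*13 = 13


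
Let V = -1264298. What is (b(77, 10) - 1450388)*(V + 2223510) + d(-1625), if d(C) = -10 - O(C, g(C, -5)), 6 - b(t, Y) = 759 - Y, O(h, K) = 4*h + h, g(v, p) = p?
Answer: -1391942260657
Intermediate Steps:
O(h, K) = 5*h
b(t, Y) = -753 + Y (b(t, Y) = 6 - (759 - Y) = 6 + (-759 + Y) = -753 + Y)
d(C) = -10 - 5*C
(b(77, 10) - 1450388)*(V + 2223510) + d(-1625) = ((-753 + 10) - 1450388)*(-1264298 + 2223510) + (-10 - 5*(-1625)) = (-743 - 1450388)*959212 + (-10 + 8125) = -1451131*959212 + 8115 = -1391942268772 + 8115 = -1391942260657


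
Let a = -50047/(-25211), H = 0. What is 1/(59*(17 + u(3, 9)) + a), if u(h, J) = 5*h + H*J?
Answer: 25211/47648415 ≈ 0.00052910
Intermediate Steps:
u(h, J) = 5*h (u(h, J) = 5*h + 0*J = 5*h + 0 = 5*h)
a = 50047/25211 (a = -50047*(-1/25211) = 50047/25211 ≈ 1.9851)
1/(59*(17 + u(3, 9)) + a) = 1/(59*(17 + 5*3) + 50047/25211) = 1/(59*(17 + 15) + 50047/25211) = 1/(59*32 + 50047/25211) = 1/(1888 + 50047/25211) = 1/(47648415/25211) = 25211/47648415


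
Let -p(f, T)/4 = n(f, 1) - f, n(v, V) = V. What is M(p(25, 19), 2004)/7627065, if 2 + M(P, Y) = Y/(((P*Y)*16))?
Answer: -3071/11715171840 ≈ -2.6214e-7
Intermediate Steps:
p(f, T) = -4 + 4*f (p(f, T) = -4*(1 - f) = -4 + 4*f)
M(P, Y) = -2 + 1/(16*P) (M(P, Y) = -2 + Y/(((P*Y)*16)) = -2 + Y/((16*P*Y)) = -2 + Y*(1/(16*P*Y)) = -2 + 1/(16*P))
M(p(25, 19), 2004)/7627065 = (-2 + 1/(16*(-4 + 4*25)))/7627065 = (-2 + 1/(16*(-4 + 100)))*(1/7627065) = (-2 + (1/16)/96)*(1/7627065) = (-2 + (1/16)*(1/96))*(1/7627065) = (-2 + 1/1536)*(1/7627065) = -3071/1536*1/7627065 = -3071/11715171840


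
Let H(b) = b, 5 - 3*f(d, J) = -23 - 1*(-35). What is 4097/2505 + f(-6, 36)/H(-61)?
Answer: 85254/50935 ≈ 1.6738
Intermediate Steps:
f(d, J) = -7/3 (f(d, J) = 5/3 - (-23 - 1*(-35))/3 = 5/3 - (-23 + 35)/3 = 5/3 - ⅓*12 = 5/3 - 4 = -7/3)
4097/2505 + f(-6, 36)/H(-61) = 4097/2505 - 7/3/(-61) = 4097*(1/2505) - 7/3*(-1/61) = 4097/2505 + 7/183 = 85254/50935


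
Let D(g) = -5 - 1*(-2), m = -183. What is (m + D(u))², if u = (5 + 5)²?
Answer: 34596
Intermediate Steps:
u = 100 (u = 10² = 100)
D(g) = -3 (D(g) = -5 + 2 = -3)
(m + D(u))² = (-183 - 3)² = (-186)² = 34596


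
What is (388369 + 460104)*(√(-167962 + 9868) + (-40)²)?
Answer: 1357556800 + 2545419*I*√17566 ≈ 1.3576e+9 + 3.3736e+8*I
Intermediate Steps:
(388369 + 460104)*(√(-167962 + 9868) + (-40)²) = 848473*(√(-158094) + 1600) = 848473*(3*I*√17566 + 1600) = 848473*(1600 + 3*I*√17566) = 1357556800 + 2545419*I*√17566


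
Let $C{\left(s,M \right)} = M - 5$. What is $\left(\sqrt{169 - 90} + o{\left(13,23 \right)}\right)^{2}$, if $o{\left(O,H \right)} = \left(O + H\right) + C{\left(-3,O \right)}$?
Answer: $\left(44 + \sqrt{79}\right)^{2} \approx 2797.2$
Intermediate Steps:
$C{\left(s,M \right)} = -5 + M$
$o{\left(O,H \right)} = -5 + H + 2 O$ ($o{\left(O,H \right)} = \left(O + H\right) + \left(-5 + O\right) = \left(H + O\right) + \left(-5 + O\right) = -5 + H + 2 O$)
$\left(\sqrt{169 - 90} + o{\left(13,23 \right)}\right)^{2} = \left(\sqrt{169 - 90} + \left(-5 + 23 + 2 \cdot 13\right)\right)^{2} = \left(\sqrt{79} + \left(-5 + 23 + 26\right)\right)^{2} = \left(\sqrt{79} + 44\right)^{2} = \left(44 + \sqrt{79}\right)^{2}$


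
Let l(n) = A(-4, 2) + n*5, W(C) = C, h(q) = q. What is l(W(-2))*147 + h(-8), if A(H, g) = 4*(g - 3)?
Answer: -2066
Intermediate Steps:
A(H, g) = -12 + 4*g (A(H, g) = 4*(-3 + g) = -12 + 4*g)
l(n) = -4 + 5*n (l(n) = (-12 + 4*2) + n*5 = (-12 + 8) + 5*n = -4 + 5*n)
l(W(-2))*147 + h(-8) = (-4 + 5*(-2))*147 - 8 = (-4 - 10)*147 - 8 = -14*147 - 8 = -2058 - 8 = -2066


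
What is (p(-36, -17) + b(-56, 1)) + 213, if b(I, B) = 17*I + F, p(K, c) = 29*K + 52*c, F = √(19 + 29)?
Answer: -2667 + 4*√3 ≈ -2660.1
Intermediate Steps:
F = 4*√3 (F = √48 = 4*√3 ≈ 6.9282)
b(I, B) = 4*√3 + 17*I (b(I, B) = 17*I + 4*√3 = 4*√3 + 17*I)
(p(-36, -17) + b(-56, 1)) + 213 = ((29*(-36) + 52*(-17)) + (4*√3 + 17*(-56))) + 213 = ((-1044 - 884) + (4*√3 - 952)) + 213 = (-1928 + (-952 + 4*√3)) + 213 = (-2880 + 4*√3) + 213 = -2667 + 4*√3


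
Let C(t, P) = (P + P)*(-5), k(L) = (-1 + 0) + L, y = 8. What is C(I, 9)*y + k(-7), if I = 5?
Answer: -728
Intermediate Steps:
k(L) = -1 + L
C(t, P) = -10*P (C(t, P) = (2*P)*(-5) = -10*P)
C(I, 9)*y + k(-7) = -10*9*8 + (-1 - 7) = -90*8 - 8 = -720 - 8 = -728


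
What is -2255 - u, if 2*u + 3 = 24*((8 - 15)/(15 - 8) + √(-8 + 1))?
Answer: -4483/2 - 12*I*√7 ≈ -2241.5 - 31.749*I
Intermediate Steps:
u = -27/2 + 12*I*√7 (u = -3/2 + (24*((8 - 15)/(15 - 8) + √(-8 + 1)))/2 = -3/2 + (24*(-7/7 + √(-7)))/2 = -3/2 + (24*(-7*⅐ + I*√7))/2 = -3/2 + (24*(-1 + I*√7))/2 = -3/2 + (-24 + 24*I*√7)/2 = -3/2 + (-12 + 12*I*√7) = -27/2 + 12*I*√7 ≈ -13.5 + 31.749*I)
-2255 - u = -2255 - (-27/2 + 12*I*√7) = -2255 + (27/2 - 12*I*√7) = -4483/2 - 12*I*√7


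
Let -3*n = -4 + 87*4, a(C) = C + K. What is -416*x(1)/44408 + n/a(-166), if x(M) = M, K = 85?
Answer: 145916/103761 ≈ 1.4063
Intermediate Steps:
a(C) = 85 + C (a(C) = C + 85 = 85 + C)
n = -344/3 (n = -(-4 + 87*4)/3 = -(-4 + 348)/3 = -⅓*344 = -344/3 ≈ -114.67)
-416*x(1)/44408 + n/a(-166) = -416*1/44408 - 344/(3*(85 - 166)) = -416*1/44408 - 344/3/(-81) = -4/427 - 344/3*(-1/81) = -4/427 + 344/243 = 145916/103761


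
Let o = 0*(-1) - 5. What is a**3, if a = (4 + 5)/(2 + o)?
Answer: -27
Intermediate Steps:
o = -5 (o = 0 - 5 = -5)
a = -3 (a = (4 + 5)/(2 - 5) = 9/(-3) = 9*(-1/3) = -3)
a**3 = (-3)**3 = -27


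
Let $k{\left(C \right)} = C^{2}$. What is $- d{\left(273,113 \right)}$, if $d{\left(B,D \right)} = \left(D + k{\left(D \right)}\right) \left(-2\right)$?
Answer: $25764$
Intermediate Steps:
$d{\left(B,D \right)} = - 2 D - 2 D^{2}$ ($d{\left(B,D \right)} = \left(D + D^{2}\right) \left(-2\right) = - 2 D - 2 D^{2}$)
$- d{\left(273,113 \right)} = - 2 \cdot 113 \left(-1 - 113\right) = - 2 \cdot 113 \left(-114\right) = \left(-1\right) \left(-25764\right) = 25764$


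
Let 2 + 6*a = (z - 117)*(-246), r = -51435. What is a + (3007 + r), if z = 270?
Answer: -164104/3 ≈ -54701.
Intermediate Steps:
a = -18820/3 (a = -⅓ + ((270 - 117)*(-246))/6 = -⅓ + (153*(-246))/6 = -⅓ + (⅙)*(-37638) = -⅓ - 6273 = -18820/3 ≈ -6273.3)
a + (3007 + r) = -18820/3 + (3007 - 51435) = -18820/3 - 48428 = -164104/3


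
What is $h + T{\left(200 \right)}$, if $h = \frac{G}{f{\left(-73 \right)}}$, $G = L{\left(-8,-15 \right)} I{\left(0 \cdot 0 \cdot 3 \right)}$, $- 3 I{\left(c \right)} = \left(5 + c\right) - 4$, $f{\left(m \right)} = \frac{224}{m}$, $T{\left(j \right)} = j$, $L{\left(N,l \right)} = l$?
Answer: $\frac{44435}{224} \approx 198.37$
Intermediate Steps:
$I{\left(c \right)} = - \frac{1}{3} - \frac{c}{3}$ ($I{\left(c \right)} = - \frac{\left(5 + c\right) - 4}{3} = - \frac{1 + c}{3} = - \frac{1}{3} - \frac{c}{3}$)
$G = 5$ ($G = - 15 \left(- \frac{1}{3} - \frac{0 \cdot 0 \cdot 3}{3}\right) = - 15 \left(- \frac{1}{3} - \frac{0 \cdot 0}{3}\right) = - 15 \left(- \frac{1}{3} - 0\right) = - 15 \left(- \frac{1}{3} + 0\right) = \left(-15\right) \left(- \frac{1}{3}\right) = 5$)
$h = - \frac{365}{224}$ ($h = \frac{5}{224 \frac{1}{-73}} = \frac{5}{224 \left(- \frac{1}{73}\right)} = \frac{5}{- \frac{224}{73}} = 5 \left(- \frac{73}{224}\right) = - \frac{365}{224} \approx -1.6295$)
$h + T{\left(200 \right)} = - \frac{365}{224} + 200 = \frac{44435}{224}$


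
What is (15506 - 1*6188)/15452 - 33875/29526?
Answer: -31039154/57029469 ≈ -0.54426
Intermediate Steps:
(15506 - 1*6188)/15452 - 33875/29526 = (15506 - 6188)*(1/15452) - 33875*1/29526 = 9318*(1/15452) - 33875/29526 = 4659/7726 - 33875/29526 = -31039154/57029469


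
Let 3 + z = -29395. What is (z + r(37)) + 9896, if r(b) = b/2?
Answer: -38967/2 ≈ -19484.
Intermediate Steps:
z = -29398 (z = -3 - 29395 = -29398)
r(b) = b/2 (r(b) = b*(1/2) = b/2)
(z + r(37)) + 9896 = (-29398 + (1/2)*37) + 9896 = (-29398 + 37/2) + 9896 = -58759/2 + 9896 = -38967/2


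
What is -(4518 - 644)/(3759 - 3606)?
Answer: -3874/153 ≈ -25.320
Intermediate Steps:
-(4518 - 644)/(3759 - 3606) = -3874/153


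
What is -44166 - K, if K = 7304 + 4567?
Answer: -56037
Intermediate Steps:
K = 11871
-44166 - K = -44166 - 1*11871 = -44166 - 11871 = -56037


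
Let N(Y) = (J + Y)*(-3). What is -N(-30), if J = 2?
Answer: -84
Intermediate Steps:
N(Y) = -6 - 3*Y (N(Y) = (2 + Y)*(-3) = -6 - 3*Y)
-N(-30) = -(-6 - 3*(-30)) = -(-6 + 90) = -1*84 = -84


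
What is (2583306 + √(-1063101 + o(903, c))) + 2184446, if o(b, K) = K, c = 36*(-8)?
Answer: 4767752 + I*√1063389 ≈ 4.7678e+6 + 1031.2*I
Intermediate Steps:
c = -288
(2583306 + √(-1063101 + o(903, c))) + 2184446 = (2583306 + √(-1063101 - 288)) + 2184446 = (2583306 + √(-1063389)) + 2184446 = (2583306 + I*√1063389) + 2184446 = 4767752 + I*√1063389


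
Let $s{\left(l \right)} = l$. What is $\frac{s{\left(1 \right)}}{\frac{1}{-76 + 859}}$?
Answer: $783$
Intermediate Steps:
$\frac{s{\left(1 \right)}}{\frac{1}{-76 + 859}} = 1 \frac{1}{\frac{1}{-76 + 859}} = 1 \frac{1}{\frac{1}{783}} = 1 \cdot 783 = 783$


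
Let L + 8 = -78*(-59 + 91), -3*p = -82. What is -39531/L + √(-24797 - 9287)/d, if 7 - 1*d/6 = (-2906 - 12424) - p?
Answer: 39531/2504 + I*√8521/46093 ≈ 15.787 + 0.0020027*I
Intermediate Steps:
p = 82/3 (p = -⅓*(-82) = 82/3 ≈ 27.333)
L = -2504 (L = -8 - 78*(-59 + 91) = -8 - 78*32 = -8 - 2496 = -2504)
d = 92186 (d = 42 - 6*((-2906 - 12424) - 1*82/3) = 42 - 6*(-15330 - 82/3) = 42 - 6*(-46072/3) = 42 + 92144 = 92186)
-39531/L + √(-24797 - 9287)/d = -39531/(-2504) + √(-24797 - 9287)/92186 = -39531*(-1/2504) + √(-34084)*(1/92186) = 39531/2504 + (2*I*√8521)*(1/92186) = 39531/2504 + I*√8521/46093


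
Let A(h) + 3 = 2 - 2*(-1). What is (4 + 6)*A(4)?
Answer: 10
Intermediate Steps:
A(h) = 1 (A(h) = -3 + (2 - 2*(-1)) = -3 + (2 + 2) = -3 + 4 = 1)
(4 + 6)*A(4) = (4 + 6)*1 = 10*1 = 10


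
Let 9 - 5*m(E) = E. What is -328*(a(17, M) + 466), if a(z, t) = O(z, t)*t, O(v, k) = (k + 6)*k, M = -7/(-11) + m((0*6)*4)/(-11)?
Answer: -25509021168/166375 ≈ -1.5332e+5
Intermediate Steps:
m(E) = 9/5 - E/5
M = 26/55 (M = -7/(-11) + (9/5 - 0*6*4/5)/(-11) = -7*(-1/11) + (9/5 - 0*4)*(-1/11) = 7/11 + (9/5 - ⅕*0)*(-1/11) = 7/11 + (9/5 + 0)*(-1/11) = 7/11 + (9/5)*(-1/11) = 7/11 - 9/55 = 26/55 ≈ 0.47273)
O(v, k) = k*(6 + k) (O(v, k) = (6 + k)*k = k*(6 + k))
a(z, t) = t²*(6 + t) (a(z, t) = (t*(6 + t))*t = t²*(6 + t))
-328*(a(17, M) + 466) = -328*((26/55)²*(6 + 26/55) + 466) = -328*((676/3025)*(356/55) + 466) = -328*(240656/166375 + 466) = -328*77771406/166375 = -25509021168/166375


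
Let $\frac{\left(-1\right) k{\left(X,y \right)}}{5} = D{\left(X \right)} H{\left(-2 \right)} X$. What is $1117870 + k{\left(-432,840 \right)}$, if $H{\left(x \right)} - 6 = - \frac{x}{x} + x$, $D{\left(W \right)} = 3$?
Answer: $1137310$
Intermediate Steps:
$H{\left(x \right)} = 5 + x$ ($H{\left(x \right)} = 6 + \left(- \frac{x}{x} + x\right) = 6 + \left(\left(-1\right) 1 + x\right) = 6 + \left(-1 + x\right) = 5 + x$)
$k{\left(X,y \right)} = - 45 X$ ($k{\left(X,y \right)} = - 5 \cdot 3 \left(5 - 2\right) X = - 5 \cdot 3 \cdot 3 X = - 5 \cdot 9 X = - 45 X$)
$1117870 + k{\left(-432,840 \right)} = 1117870 - -19440 = 1117870 + 19440 = 1137310$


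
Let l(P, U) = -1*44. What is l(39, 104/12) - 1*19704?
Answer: -19748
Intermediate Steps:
l(P, U) = -44
l(39, 104/12) - 1*19704 = -44 - 1*19704 = -44 - 19704 = -19748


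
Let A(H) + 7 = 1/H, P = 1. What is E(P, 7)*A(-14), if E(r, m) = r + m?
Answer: -396/7 ≈ -56.571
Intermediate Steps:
A(H) = -7 + 1/H
E(r, m) = m + r
E(P, 7)*A(-14) = (7 + 1)*(-7 + 1/(-14)) = 8*(-7 - 1/14) = 8*(-99/14) = -396/7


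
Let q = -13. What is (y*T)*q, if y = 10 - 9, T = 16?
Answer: -208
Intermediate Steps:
y = 1
(y*T)*q = (1*16)*(-13) = 16*(-13) = -208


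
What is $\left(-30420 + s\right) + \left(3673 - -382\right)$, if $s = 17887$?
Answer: $-8478$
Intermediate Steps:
$\left(-30420 + s\right) + \left(3673 - -382\right) = \left(-30420 + 17887\right) + \left(3673 - -382\right) = -12533 + \left(3673 + 382\right) = -12533 + 4055 = -8478$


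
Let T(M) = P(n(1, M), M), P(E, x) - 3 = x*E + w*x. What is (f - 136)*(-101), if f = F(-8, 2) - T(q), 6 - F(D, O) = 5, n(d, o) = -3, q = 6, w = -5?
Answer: 9090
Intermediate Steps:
P(E, x) = 3 - 5*x + E*x (P(E, x) = 3 + (x*E - 5*x) = 3 + (E*x - 5*x) = 3 + (-5*x + E*x) = 3 - 5*x + E*x)
F(D, O) = 1 (F(D, O) = 6 - 1*5 = 6 - 5 = 1)
T(M) = 3 - 8*M (T(M) = 3 - 5*M - 3*M = 3 - 8*M)
f = 46 (f = 1 - (3 - 8*6) = 1 - (3 - 48) = 1 - 1*(-45) = 1 + 45 = 46)
(f - 136)*(-101) = (46 - 136)*(-101) = -90*(-101) = 9090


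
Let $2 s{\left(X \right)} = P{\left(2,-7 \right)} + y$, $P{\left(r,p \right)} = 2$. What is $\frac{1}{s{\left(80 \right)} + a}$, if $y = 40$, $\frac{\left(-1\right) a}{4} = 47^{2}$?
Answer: $- \frac{1}{8815} \approx -0.00011344$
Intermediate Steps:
$a = -8836$ ($a = - 4 \cdot 47^{2} = \left(-4\right) 2209 = -8836$)
$s{\left(X \right)} = 21$ ($s{\left(X \right)} = \frac{2 + 40}{2} = \frac{1}{2} \cdot 42 = 21$)
$\frac{1}{s{\left(80 \right)} + a} = \frac{1}{21 - 8836} = \frac{1}{-8815} = - \frac{1}{8815}$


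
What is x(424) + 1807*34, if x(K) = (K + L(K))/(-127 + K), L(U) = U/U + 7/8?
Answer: 145980095/2376 ≈ 61439.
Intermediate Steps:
L(U) = 15/8 (L(U) = 1 + 7*(⅛) = 1 + 7/8 = 15/8)
x(K) = (15/8 + K)/(-127 + K) (x(K) = (K + 15/8)/(-127 + K) = (15/8 + K)/(-127 + K))
x(424) + 1807*34 = (15/8 + 424)/(-127 + 424) + 1807*34 = (3407/8)/297 + 61438 = (1/297)*(3407/8) + 61438 = 3407/2376 + 61438 = 145980095/2376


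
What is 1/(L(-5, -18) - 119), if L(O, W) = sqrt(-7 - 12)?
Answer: -119/14180 - I*sqrt(19)/14180 ≈ -0.0083921 - 0.0003074*I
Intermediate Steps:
L(O, W) = I*sqrt(19) (L(O, W) = sqrt(-19) = I*sqrt(19))
1/(L(-5, -18) - 119) = 1/(I*sqrt(19) - 119) = 1/(-119 + I*sqrt(19))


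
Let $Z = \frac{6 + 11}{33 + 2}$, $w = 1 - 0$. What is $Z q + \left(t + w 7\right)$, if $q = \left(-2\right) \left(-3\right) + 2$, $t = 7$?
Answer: $\frac{626}{35} \approx 17.886$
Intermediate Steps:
$w = 1$ ($w = 1 + 0 = 1$)
$q = 8$ ($q = 6 + 2 = 8$)
$Z = \frac{17}{35} \approx 0.48571$
$Z q + \left(t + w 7\right) = \frac{17}{35} \cdot 8 + \left(7 + 1 \cdot 7\right) = \frac{136}{35} + \left(7 + 7\right) = \frac{136}{35} + 14 = \frac{626}{35}$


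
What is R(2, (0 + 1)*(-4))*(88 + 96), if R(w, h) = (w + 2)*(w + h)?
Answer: -1472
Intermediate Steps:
R(w, h) = (2 + w)*(h + w)
R(2, (0 + 1)*(-4))*(88 + 96) = (2² + 2*((0 + 1)*(-4)) + 2*2 + ((0 + 1)*(-4))*2)*(88 + 96) = (4 + 2*(1*(-4)) + 4 + (1*(-4))*2)*184 = (4 + 2*(-4) + 4 - 4*2)*184 = (4 - 8 + 4 - 8)*184 = -8*184 = -1472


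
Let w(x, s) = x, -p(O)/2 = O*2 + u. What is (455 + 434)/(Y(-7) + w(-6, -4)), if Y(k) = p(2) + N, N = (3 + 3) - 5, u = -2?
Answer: -889/9 ≈ -98.778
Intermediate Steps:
N = 1 (N = 6 - 5 = 1)
p(O) = 4 - 4*O (p(O) = -2*(O*2 - 2) = -2*(2*O - 2) = -2*(-2 + 2*O) = 4 - 4*O)
Y(k) = -3 (Y(k) = (4 - 4*2) + 1 = (4 - 8) + 1 = -4 + 1 = -3)
(455 + 434)/(Y(-7) + w(-6, -4)) = (455 + 434)/(-3 - 6) = 889/(-9) = 889*(-⅑) = -889/9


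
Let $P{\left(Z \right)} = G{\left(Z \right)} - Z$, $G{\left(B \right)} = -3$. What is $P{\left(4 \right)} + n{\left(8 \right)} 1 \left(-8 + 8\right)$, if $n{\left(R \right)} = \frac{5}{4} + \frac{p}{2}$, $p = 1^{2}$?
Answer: $-7$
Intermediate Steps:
$p = 1$
$n{\left(R \right)} = \frac{7}{4}$ ($n{\left(R \right)} = \frac{5}{4} + 1 \cdot \frac{1}{2} = 5 \cdot \frac{1}{4} + 1 \cdot \frac{1}{2} = \frac{5}{4} + \frac{1}{2} = \frac{7}{4}$)
$P{\left(Z \right)} = -3 - Z$
$P{\left(4 \right)} + n{\left(8 \right)} 1 \left(-8 + 8\right) = \left(-3 - 4\right) + \frac{7 \cdot 1 \left(-8 + 8\right)}{4} = \left(-3 - 4\right) + \frac{7 \cdot 1 \cdot 0}{4} = -7 + \frac{7}{4} \cdot 0 = -7 + 0 = -7$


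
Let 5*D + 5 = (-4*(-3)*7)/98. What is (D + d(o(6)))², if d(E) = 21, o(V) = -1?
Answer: 498436/1225 ≈ 406.89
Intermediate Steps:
D = -29/35 (D = -1 + ((-4*(-3)*7)/98)/5 = -1 + ((12*7)*(1/98))/5 = -1 + (84*(1/98))/5 = -1 + (⅕)*(6/7) = -1 + 6/35 = -29/35 ≈ -0.82857)
(D + d(o(6)))² = (-29/35 + 21)² = (706/35)² = 498436/1225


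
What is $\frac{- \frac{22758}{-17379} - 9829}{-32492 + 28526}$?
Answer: $\frac{56931811}{22975038} \approx 2.478$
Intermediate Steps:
$\frac{- \frac{22758}{-17379} - 9829}{-32492 + 28526} = \frac{\left(-22758\right) \left(- \frac{1}{17379}\right) - 9829}{-3966} = \left(\frac{7586}{5793} - 9829\right) \left(- \frac{1}{3966}\right) = \left(- \frac{56931811}{5793}\right) \left(- \frac{1}{3966}\right) = \frac{56931811}{22975038}$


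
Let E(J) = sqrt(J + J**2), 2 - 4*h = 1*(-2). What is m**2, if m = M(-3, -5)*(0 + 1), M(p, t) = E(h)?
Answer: 2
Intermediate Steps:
h = 1 (h = 1/2 - (-2)/4 = 1/2 - 1/4*(-2) = 1/2 + 1/2 = 1)
M(p, t) = sqrt(2) (M(p, t) = sqrt(1*(1 + 1)) = sqrt(1*2) = sqrt(2))
m = sqrt(2) (m = sqrt(2)*(0 + 1) = sqrt(2)*1 = sqrt(2) ≈ 1.4142)
m**2 = (sqrt(2))**2 = 2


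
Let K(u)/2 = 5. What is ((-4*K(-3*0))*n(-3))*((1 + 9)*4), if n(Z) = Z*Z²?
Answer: 43200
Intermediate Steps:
K(u) = 10 (K(u) = 2*5 = 10)
n(Z) = Z³
((-4*K(-3*0))*n(-3))*((1 + 9)*4) = (-4*10*(-3)³)*((1 + 9)*4) = (-40*(-27))*(10*4) = 1080*40 = 43200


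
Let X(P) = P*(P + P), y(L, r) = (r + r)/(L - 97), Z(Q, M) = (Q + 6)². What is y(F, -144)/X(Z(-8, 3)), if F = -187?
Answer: 9/284 ≈ 0.031690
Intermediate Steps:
Z(Q, M) = (6 + Q)²
y(L, r) = 2*r/(-97 + L) (y(L, r) = (2*r)/(-97 + L) = 2*r/(-97 + L))
X(P) = 2*P² (X(P) = P*(2*P) = 2*P²)
y(F, -144)/X(Z(-8, 3)) = (2*(-144)/(-97 - 187))/((2*((6 - 8)²)²)) = (2*(-144)/(-284))/((2*((-2)²)²)) = (2*(-144)*(-1/284))/((2*4²)) = 72/(71*((2*16))) = (72/71)/32 = (72/71)*(1/32) = 9/284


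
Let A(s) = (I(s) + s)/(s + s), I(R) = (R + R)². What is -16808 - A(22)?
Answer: -33705/2 ≈ -16853.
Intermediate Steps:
I(R) = 4*R² (I(R) = (2*R)² = 4*R²)
A(s) = (s + 4*s²)/(2*s) (A(s) = (4*s² + s)/(s + s) = (s + 4*s²)/((2*s)) = (s + 4*s²)*(1/(2*s)) = (s + 4*s²)/(2*s))
-16808 - A(22) = -16808 - (½ + 2*22) = -16808 - (½ + 44) = -16808 - 1*89/2 = -16808 - 89/2 = -33705/2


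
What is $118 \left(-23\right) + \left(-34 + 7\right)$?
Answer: $-2741$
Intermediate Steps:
$118 \left(-23\right) + \left(-34 + 7\right) = -2714 - 27 = -2741$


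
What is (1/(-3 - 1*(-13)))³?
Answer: 1/1000 ≈ 0.0010000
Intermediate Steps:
(1/(-3 - 1*(-13)))³ = (1/(-3 + 13))³ = (1/10)³ = (⅒)³ = 1/1000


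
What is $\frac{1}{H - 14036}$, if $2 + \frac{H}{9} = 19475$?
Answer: $\frac{1}{161221} \approx 6.2027 \cdot 10^{-6}$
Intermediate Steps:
$H = 175257$ ($H = -18 + 9 \cdot 19475 = -18 + 175275 = 175257$)
$\frac{1}{H - 14036} = \frac{1}{175257 - 14036} = \frac{1}{161221}$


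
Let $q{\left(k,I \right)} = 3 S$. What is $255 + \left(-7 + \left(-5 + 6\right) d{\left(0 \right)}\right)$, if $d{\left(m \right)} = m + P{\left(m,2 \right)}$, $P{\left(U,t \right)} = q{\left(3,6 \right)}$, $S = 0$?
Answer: $248$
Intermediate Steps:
$q{\left(k,I \right)} = 0$ ($q{\left(k,I \right)} = 3 \cdot 0 = 0$)
$P{\left(U,t \right)} = 0$
$d{\left(m \right)} = m$ ($d{\left(m \right)} = m + 0 = m$)
$255 + \left(-7 + \left(-5 + 6\right) d{\left(0 \right)}\right) = 255 - \left(7 - \left(-5 + 6\right) 0\right) = 255 + \left(-7 + 1 \cdot 0\right) = 255 + \left(-7 + 0\right) = 255 - 7 = 248$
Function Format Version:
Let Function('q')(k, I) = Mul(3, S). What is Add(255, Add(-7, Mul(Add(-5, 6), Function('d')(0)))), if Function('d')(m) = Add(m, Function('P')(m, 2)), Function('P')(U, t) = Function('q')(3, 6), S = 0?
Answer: 248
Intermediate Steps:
Function('q')(k, I) = 0 (Function('q')(k, I) = Mul(3, 0) = 0)
Function('P')(U, t) = 0
Function('d')(m) = m (Function('d')(m) = Add(m, 0) = m)
Add(255, Add(-7, Mul(Add(-5, 6), Function('d')(0)))) = Add(255, Add(-7, Mul(Add(-5, 6), 0))) = Add(255, Add(-7, Mul(1, 0))) = Add(255, Add(-7, 0)) = Add(255, -7) = 248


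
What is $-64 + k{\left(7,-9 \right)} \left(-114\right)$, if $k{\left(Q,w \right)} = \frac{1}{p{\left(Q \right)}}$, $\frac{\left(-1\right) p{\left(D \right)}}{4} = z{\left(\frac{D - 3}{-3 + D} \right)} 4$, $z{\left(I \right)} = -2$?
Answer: $- \frac{1081}{16} \approx -67.563$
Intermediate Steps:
$p{\left(D \right)} = 32$ ($p{\left(D \right)} = - 4 \left(\left(-2\right) 4\right) = \left(-4\right) \left(-8\right) = 32$)
$k{\left(Q,w \right)} = \frac{1}{32}$
$-64 + k{\left(7,-9 \right)} \left(-114\right) = -64 + \frac{1}{32} \left(-114\right) = -64 - \frac{57}{16} = - \frac{1081}{16}$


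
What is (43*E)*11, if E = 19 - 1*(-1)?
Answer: 9460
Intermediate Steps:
E = 20 (E = 19 + 1 = 20)
(43*E)*11 = (43*20)*11 = 860*11 = 9460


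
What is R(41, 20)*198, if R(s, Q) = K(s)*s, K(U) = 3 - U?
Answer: -308484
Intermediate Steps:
R(s, Q) = s*(3 - s) (R(s, Q) = (3 - s)*s = s*(3 - s))
R(41, 20)*198 = (41*(3 - 1*41))*198 = (41*(3 - 41))*198 = (41*(-38))*198 = -1558*198 = -308484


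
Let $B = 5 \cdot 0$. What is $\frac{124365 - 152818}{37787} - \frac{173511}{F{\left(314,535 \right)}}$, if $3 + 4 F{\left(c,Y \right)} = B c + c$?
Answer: $- \frac{26234689511}{11751757} \approx -2232.4$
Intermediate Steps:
$B = 0$
$F{\left(c,Y \right)} = - \frac{3}{4} + \frac{c}{4}$ ($F{\left(c,Y \right)} = - \frac{3}{4} + \frac{0 c + c}{4} = - \frac{3}{4} + \frac{0 + c}{4} = - \frac{3}{4} + \frac{c}{4}$)
$\frac{124365 - 152818}{37787} - \frac{173511}{F{\left(314,535 \right)}} = \frac{124365 - 152818}{37787} - \frac{173511}{- \frac{3}{4} + \frac{1}{4} \cdot 314} = \left(-28453\right) \frac{1}{37787} - \frac{173511}{- \frac{3}{4} + \frac{157}{2}} = - \frac{28453}{37787} - \frac{173511}{\frac{311}{4}} = - \frac{28453}{37787} - \frac{694044}{311} = - \frac{26234689511}{11751757}$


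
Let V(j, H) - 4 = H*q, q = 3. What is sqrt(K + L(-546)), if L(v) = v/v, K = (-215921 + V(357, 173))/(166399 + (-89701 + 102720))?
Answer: I*sqrt(1613864910)/89709 ≈ 0.44781*I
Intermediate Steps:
V(j, H) = 4 + 3*H (V(j, H) = 4 + H*3 = 4 + 3*H)
K = -107699/89709 (K = (-215921 + (4 + 3*173))/(166399 + (-89701 + 102720)) = (-215921 + (4 + 519))/(166399 + 13019) = (-215921 + 523)/179418 = -215398*1/179418 = -107699/89709 ≈ -1.2005)
L(v) = 1
sqrt(K + L(-546)) = sqrt(-107699/89709 + 1) = sqrt(-17990/89709) = I*sqrt(1613864910)/89709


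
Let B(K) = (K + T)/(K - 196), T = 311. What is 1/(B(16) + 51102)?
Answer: 60/3066011 ≈ 1.9569e-5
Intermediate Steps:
B(K) = (311 + K)/(-196 + K) (B(K) = (K + 311)/(K - 196) = (311 + K)/(-196 + K))
1/(B(16) + 51102) = 1/((311 + 16)/(-196 + 16) + 51102) = 1/(327/(-180) + 51102) = 1/(-1/180*327 + 51102) = 1/(-109/60 + 51102) = 1/(3066011/60) = 60/3066011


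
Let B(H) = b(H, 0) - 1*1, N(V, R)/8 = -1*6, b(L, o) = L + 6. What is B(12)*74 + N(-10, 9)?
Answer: 1210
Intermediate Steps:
b(L, o) = 6 + L
N(V, R) = -48 (N(V, R) = 8*(-1*6) = 8*(-6) = -48)
B(H) = 5 + H (B(H) = (6 + H) - 1*1 = (6 + H) - 1 = 5 + H)
B(12)*74 + N(-10, 9) = (5 + 12)*74 - 48 = 17*74 - 48 = 1258 - 48 = 1210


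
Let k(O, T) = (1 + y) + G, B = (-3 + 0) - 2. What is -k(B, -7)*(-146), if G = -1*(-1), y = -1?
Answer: 146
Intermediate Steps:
G = 1
B = -5 (B = -3 - 2 = -5)
k(O, T) = 1 (k(O, T) = (1 - 1) + 1 = 0 + 1 = 1)
-k(B, -7)*(-146) = -1*1*(-146) = -1*(-146) = 146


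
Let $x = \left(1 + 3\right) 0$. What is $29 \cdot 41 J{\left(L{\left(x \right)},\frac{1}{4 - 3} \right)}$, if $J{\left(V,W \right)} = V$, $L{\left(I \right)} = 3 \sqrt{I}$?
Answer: $0$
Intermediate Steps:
$x = 0$ ($x = 4 \cdot 0 = 0$)
$29 \cdot 41 J{\left(L{\left(x \right)},\frac{1}{4 - 3} \right)} = 29 \cdot 41 \cdot 3 \sqrt{0} = 1189 \cdot 3 \cdot 0 = 1189 \cdot 0 = 0$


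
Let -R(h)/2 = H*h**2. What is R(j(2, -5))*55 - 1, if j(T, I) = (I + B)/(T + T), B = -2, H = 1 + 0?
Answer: -2703/8 ≈ -337.88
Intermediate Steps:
H = 1
j(T, I) = (-2 + I)/(2*T) (j(T, I) = (I - 2)/(T + T) = (-2 + I)/((2*T)) = (-2 + I)*(1/(2*T)) = (-2 + I)/(2*T))
R(h) = -2*h**2
R(j(2, -5))*55 - 1 = -2*(-2 - 5)**2/16*55 - 1 = -2*((1/2)*(1/2)*(-7))**2*55 - 1 = -2*(-7/4)**2*55 - 1 = -2*49/16*55 - 1 = -49/8*55 - 1 = -2695/8 - 1 = -2703/8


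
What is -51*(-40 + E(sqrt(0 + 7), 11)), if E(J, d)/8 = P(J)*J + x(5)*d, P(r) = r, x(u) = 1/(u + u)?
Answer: -6324/5 ≈ -1264.8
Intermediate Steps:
x(u) = 1/(2*u)
E(J, d) = 8*J**2 + 4*d/5 (E(J, d) = 8*(J*J + ((1/2)/5)*d) = 8*(J**2 + ((1/2)*(1/5))*d) = 8*(J**2 + d/10) = 8*J**2 + 4*d/5)
-51*(-40 + E(sqrt(0 + 7), 11)) = -51*(-40 + (8*(sqrt(0 + 7))**2 + (4/5)*11)) = -51*(-40 + (8*(sqrt(7))**2 + 44/5)) = -51*(-40 + (8*7 + 44/5)) = -51*(-40 + (56 + 44/5)) = -51*(-40 + 324/5) = -51*124/5 = -6324/5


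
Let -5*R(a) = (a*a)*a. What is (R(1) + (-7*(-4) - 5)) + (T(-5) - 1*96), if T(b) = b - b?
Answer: -366/5 ≈ -73.200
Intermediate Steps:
R(a) = -a**3/5 (R(a) = -a*a*a/5 = -a**2*a/5 = -a**3/5)
T(b) = 0
(R(1) + (-7*(-4) - 5)) + (T(-5) - 1*96) = (-1/5*1**3 + (-7*(-4) - 5)) + (0 - 1*96) = (-1/5*1 + (28 - 5)) + (0 - 96) = (-1/5 + 23) - 96 = 114/5 - 96 = -366/5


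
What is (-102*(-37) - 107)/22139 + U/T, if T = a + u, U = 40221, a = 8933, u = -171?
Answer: 70967921/14921686 ≈ 4.7560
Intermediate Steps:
T = 8762 (T = 8933 - 171 = 8762)
(-102*(-37) - 107)/22139 + U/T = (-102*(-37) - 107)/22139 + 40221/8762 = (3774 - 107)*(1/22139) + 40221*(1/8762) = 3667*(1/22139) + 40221/8762 = 3667/22139 + 40221/8762 = 70967921/14921686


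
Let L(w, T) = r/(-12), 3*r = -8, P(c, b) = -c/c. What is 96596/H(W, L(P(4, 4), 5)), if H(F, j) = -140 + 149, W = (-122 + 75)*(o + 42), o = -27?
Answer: 96596/9 ≈ 10733.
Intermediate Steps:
P(c, b) = -1 (P(c, b) = -1*1 = -1)
r = -8/3 (r = (1/3)*(-8) = -8/3 ≈ -2.6667)
W = -705 (W = (-122 + 75)*(-27 + 42) = -47*15 = -705)
L(w, T) = 2/9 (L(w, T) = -8/3/(-12) = -8/3*(-1/12) = 2/9)
H(F, j) = 9
96596/H(W, L(P(4, 4), 5)) = 96596/9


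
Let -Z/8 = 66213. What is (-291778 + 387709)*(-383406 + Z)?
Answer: -87595555410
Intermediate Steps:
Z = -529704 (Z = -8*66213 = -529704)
(-291778 + 387709)*(-383406 + Z) = (-291778 + 387709)*(-383406 - 529704) = 95931*(-913110) = -87595555410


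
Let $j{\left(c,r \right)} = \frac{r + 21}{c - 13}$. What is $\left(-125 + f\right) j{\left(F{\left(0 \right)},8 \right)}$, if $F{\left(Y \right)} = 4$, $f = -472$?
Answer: $\frac{5771}{3} \approx 1923.7$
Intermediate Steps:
$j{\left(c,r \right)} = \frac{21 + r}{-13 + c}$
$\left(-125 + f\right) j{\left(F{\left(0 \right)},8 \right)} = \left(-125 - 472\right) \frac{21 + 8}{-13 + 4} = - 597 \frac{1}{-9} \cdot 29 = - 597 \left(\left(- \frac{1}{9}\right) 29\right) = \left(-597\right) \left(- \frac{29}{9}\right) = \frac{5771}{3}$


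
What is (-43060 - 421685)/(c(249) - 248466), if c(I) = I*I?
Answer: 30983/12431 ≈ 2.4924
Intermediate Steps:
c(I) = I²
(-43060 - 421685)/(c(249) - 248466) = (-43060 - 421685)/(249² - 248466) = -464745/(62001 - 248466) = -464745/(-186465) = -464745*(-1/186465) = 30983/12431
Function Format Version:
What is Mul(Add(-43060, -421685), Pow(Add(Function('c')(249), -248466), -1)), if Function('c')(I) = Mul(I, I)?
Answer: Rational(30983, 12431) ≈ 2.4924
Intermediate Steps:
Function('c')(I) = Pow(I, 2)
Mul(Add(-43060, -421685), Pow(Add(Function('c')(249), -248466), -1)) = Mul(Add(-43060, -421685), Pow(Add(Pow(249, 2), -248466), -1)) = Mul(-464745, Pow(Add(62001, -248466), -1)) = Mul(-464745, Pow(-186465, -1)) = Mul(-464745, Rational(-1, 186465)) = Rational(30983, 12431)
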